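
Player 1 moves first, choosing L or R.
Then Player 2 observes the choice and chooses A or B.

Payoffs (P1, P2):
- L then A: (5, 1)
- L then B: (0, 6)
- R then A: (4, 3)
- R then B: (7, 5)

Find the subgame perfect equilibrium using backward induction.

P1 plays R, P2 plays B after L and B after R; Payoff (7, 5)

Work:
Backward induction:
After L: P2 chooses B → P1 gets 0
After R: P2 chooses B → P1 gets 7
P1 chooses R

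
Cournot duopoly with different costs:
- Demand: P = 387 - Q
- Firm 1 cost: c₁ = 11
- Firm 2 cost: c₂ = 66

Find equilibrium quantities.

q₁* = 143.67, q₂* = 88.67

Work:
Reaction: q₁ = (387 - 11 - q₂)/2
Reaction: q₂ = (387 - 66 - q₁)/2
Solve simultaneously:
q₁* = (387 - 2×11 + 66)/3 = 143.67
q₂* = (387 - 2×66 + 11)/3 = 88.67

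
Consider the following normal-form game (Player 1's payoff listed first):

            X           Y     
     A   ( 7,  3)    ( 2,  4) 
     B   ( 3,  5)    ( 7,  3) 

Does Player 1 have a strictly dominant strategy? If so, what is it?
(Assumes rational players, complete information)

No strictly dominant strategy exists for Player 1

Work:
A strategy strictly dominates another if it gives a strictly higher payoff against every opponent action. Compare each pair of P1's strategies column-by-column:
  A vs B: [7 vs 3, 2 vs 7] → A does not strictly dominate B (column Y: 2 ≤ 7)
  B vs A: [3 vs 7, 7 vs 2] → B does not strictly dominate A (column X: 3 ≤ 7)
No single strategy strictly dominates all others → no strictly dominant strategy.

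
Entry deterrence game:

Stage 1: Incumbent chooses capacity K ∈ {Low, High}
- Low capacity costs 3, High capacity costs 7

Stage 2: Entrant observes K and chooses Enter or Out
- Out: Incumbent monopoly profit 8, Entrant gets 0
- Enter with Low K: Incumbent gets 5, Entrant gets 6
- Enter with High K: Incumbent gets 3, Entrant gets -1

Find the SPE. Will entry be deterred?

SPE: (Low, Enter|Low, Out|High); Entry not deterred. Incumbent net profit = 2, Entrant gets 6

Work:
After Low K: Entrant enters (6 > 0)
After High K: Entrant stays out (-1 < 0)
Incumbent: Low → 5−3=2, High → 8−7=1
Incumbent chooses Low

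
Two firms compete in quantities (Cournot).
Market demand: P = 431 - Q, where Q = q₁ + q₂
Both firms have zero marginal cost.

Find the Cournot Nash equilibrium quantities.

q₁* = q₂* = 143.67; P* = 143.67

Work:
Profit: π_i = P·q_i = (a - q_i - q_j)·q_i
FOC: ∂π_i/∂q_i = a - 2q_i - q_j = 0
Reaction function: q_i = (431 - q_j)/2
Symmetry: q* = 431/3 = 143.67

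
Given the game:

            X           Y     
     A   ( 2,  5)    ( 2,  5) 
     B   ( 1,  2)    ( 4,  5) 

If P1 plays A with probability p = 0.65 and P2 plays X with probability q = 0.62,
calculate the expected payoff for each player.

E[P1] = 2.049, E[P2] = 4.349

Work:
E[P1] = p·q·π₁(A,X) + p·(1-q)·π₁(A,Y) + (1-p)·q·π₁(B,X) + (1-p)·(1-q)·π₁(B,Y)
= 0.65·0.62·2 + 0.65·0.38·2 + 0.35·0.62·1 + 0.35·0.38·4
= 2.049

E[P2] = 4.349 (similar calculation)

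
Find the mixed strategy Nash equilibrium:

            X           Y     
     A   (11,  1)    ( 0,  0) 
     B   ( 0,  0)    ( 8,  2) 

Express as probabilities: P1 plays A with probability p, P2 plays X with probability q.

p = 0.6667, q = 0.4211

Work:
Find probabilities that make opponent indifferent:
P2 chooses q to make P1 indifferent between A and B
P1 chooses p to make P2 indifferent between X and Y
Mixed NE: P1 plays (A: 0.6667, B: 0.3333), P2 plays (X: 0.4211, Y: 0.5789)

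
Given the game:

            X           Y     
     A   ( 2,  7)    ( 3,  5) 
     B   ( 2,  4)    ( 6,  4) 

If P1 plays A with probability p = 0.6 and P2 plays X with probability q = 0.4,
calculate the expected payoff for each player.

E[P1] = 3.32, E[P2] = 5.08

Work:
E[P1] = p·q·π₁(A,X) + p·(1-q)·π₁(A,Y) + (1-p)·q·π₁(B,X) + (1-p)·(1-q)·π₁(B,Y)
= 0.6·0.4·2 + 0.6·0.6·3 + 0.4·0.4·2 + 0.4·0.6·6
= 3.32

E[P2] = 5.08 (similar calculation)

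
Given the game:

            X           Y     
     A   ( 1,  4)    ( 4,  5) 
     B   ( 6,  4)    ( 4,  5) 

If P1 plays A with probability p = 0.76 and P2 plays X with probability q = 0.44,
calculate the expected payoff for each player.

E[P1] = 3.208, E[P2] = 4.56

Work:
E[P1] = p·q·π₁(A,X) + p·(1-q)·π₁(A,Y) + (1-p)·q·π₁(B,X) + (1-p)·(1-q)·π₁(B,Y)
= 0.76·0.44·1 + 0.76·0.56·4 + 0.24·0.44·6 + 0.24·0.56·4
= 3.208

E[P2] = 4.56 (similar calculation)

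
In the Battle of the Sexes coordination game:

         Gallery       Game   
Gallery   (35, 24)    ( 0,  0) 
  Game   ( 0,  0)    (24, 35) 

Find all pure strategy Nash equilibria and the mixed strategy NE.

Pure NE: (Gallery, Gallery) and (Game, Game); Mixed NE: p = 0.5932, q = 0.4068

Work:
Check pure NE:
(Gallery, Gallery): (35, 24) - no unilateral deviation beneficial
(Game, Game): (24, 35) - no unilateral deviation beneficial
Mixed NE: P1 plays Gallery with p = 0.5932, P2 plays Gallery with q = 0.4068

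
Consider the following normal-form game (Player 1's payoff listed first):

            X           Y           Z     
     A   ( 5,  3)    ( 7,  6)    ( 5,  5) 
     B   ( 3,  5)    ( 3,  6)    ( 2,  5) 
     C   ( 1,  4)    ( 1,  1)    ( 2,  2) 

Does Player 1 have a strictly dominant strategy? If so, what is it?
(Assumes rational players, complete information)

Yes, Player 1's strictly dominant strategy is A

Work:
A strategy strictly dominates another if it gives a strictly higher payoff against every opponent action. Compare each pair of P1's strategies column-by-column:
  A vs B: [5 vs 3, 7 vs 3, 5 vs 2] → A strictly dominates B
  A vs C: [5 vs 1, 7 vs 1, 5 vs 2] → A strictly dominates C
  B vs A: [3 vs 5, 3 vs 7, 2 vs 5] → B does not strictly dominate A (column X: 3 ≤ 5)
  B vs C: [3 vs 1, 3 vs 1, 2 vs 2] → B does not strictly dominate C (column Z: 2 ≤ 2)
  C vs A: [1 vs 5, 1 vs 7, 2 vs 5] → C does not strictly dominate A (column X: 1 ≤ 5)
  C vs B: [1 vs 3, 1 vs 3, 2 vs 2] → C does not strictly dominate B (column X: 1 ≤ 3)
A strictly dominates every other strategy → strictly dominant.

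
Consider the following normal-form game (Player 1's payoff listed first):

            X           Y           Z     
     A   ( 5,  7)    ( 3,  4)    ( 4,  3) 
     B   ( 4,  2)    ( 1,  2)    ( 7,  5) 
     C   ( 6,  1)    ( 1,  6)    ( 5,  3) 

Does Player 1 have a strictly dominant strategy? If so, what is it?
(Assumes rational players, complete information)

No strictly dominant strategy exists for Player 1

Work:
A strategy strictly dominates another if it gives a strictly higher payoff against every opponent action. Compare each pair of P1's strategies column-by-column:
  A vs B: [5 vs 4, 3 vs 1, 4 vs 7] → A does not strictly dominate B (column Z: 4 ≤ 7)
  A vs C: [5 vs 6, 3 vs 1, 4 vs 5] → A does not strictly dominate C (column X: 5 ≤ 6)
  B vs A: [4 vs 5, 1 vs 3, 7 vs 4] → B does not strictly dominate A (column X: 4 ≤ 5)
  B vs C: [4 vs 6, 1 vs 1, 7 vs 5] → B does not strictly dominate C (column X: 4 ≤ 6)
  C vs A: [6 vs 5, 1 vs 3, 5 vs 4] → C does not strictly dominate A (column Y: 1 ≤ 3)
  C vs B: [6 vs 4, 1 vs 1, 5 vs 7] → C does not strictly dominate B (column Y: 1 ≤ 1)
No single strategy strictly dominates all others → no strictly dominant strategy.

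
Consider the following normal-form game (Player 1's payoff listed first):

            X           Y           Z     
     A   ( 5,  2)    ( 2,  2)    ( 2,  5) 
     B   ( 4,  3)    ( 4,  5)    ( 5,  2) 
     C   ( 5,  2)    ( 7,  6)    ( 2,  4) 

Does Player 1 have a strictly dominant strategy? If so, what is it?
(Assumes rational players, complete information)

No strictly dominant strategy exists for Player 1

Work:
A strategy strictly dominates another if it gives a strictly higher payoff against every opponent action. Compare each pair of P1's strategies column-by-column:
  A vs B: [5 vs 4, 2 vs 4, 2 vs 5] → A does not strictly dominate B (column Y: 2 ≤ 4)
  A vs C: [5 vs 5, 2 vs 7, 2 vs 2] → A does not strictly dominate C (column X: 5 ≤ 5)
  B vs A: [4 vs 5, 4 vs 2, 5 vs 2] → B does not strictly dominate A (column X: 4 ≤ 5)
  B vs C: [4 vs 5, 4 vs 7, 5 vs 2] → B does not strictly dominate C (column X: 4 ≤ 5)
  C vs A: [5 vs 5, 7 vs 2, 2 vs 2] → C does not strictly dominate A (column X: 5 ≤ 5)
  C vs B: [5 vs 4, 7 vs 4, 2 vs 5] → C does not strictly dominate B (column Z: 2 ≤ 5)
No single strategy strictly dominates all others → no strictly dominant strategy.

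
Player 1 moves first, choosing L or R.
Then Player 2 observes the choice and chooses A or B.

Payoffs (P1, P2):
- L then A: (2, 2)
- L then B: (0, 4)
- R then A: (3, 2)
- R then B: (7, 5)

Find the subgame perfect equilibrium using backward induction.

P1 plays R, P2 plays B after L and B after R; Payoff (7, 5)

Work:
Backward induction:
After L: P2 chooses B → P1 gets 0
After R: P2 chooses B → P1 gets 7
P1 chooses R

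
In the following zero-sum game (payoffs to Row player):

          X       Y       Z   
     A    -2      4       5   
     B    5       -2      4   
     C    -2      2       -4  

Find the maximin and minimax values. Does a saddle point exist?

Maximin = -2, Minimax = 4, Saddle: False

Work:
Row minimums: [-2, -2, -4] → maximin = -2
Column maximums: [5, 4, 5] → minimax = 4
No saddle point (maximin ≠ minimax). Mixed strategy needed.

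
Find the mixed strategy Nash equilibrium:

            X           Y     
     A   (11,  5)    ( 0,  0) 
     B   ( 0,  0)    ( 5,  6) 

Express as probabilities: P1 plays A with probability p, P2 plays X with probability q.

p = 0.5455, q = 0.3125

Work:
Find probabilities that make opponent indifferent:
P2 chooses q to make P1 indifferent between A and B
P1 chooses p to make P2 indifferent between X and Y
Mixed NE: P1 plays (A: 0.5455, B: 0.4545), P2 plays (X: 0.3125, Y: 0.6875)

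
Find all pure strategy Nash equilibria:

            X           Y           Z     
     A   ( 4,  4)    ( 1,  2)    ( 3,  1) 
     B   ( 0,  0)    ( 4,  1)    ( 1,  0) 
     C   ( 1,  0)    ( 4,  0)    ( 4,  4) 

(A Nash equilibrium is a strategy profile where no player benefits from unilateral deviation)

Nash equilibrium: (A, X), (B, Y), (C, Z)

Work:
Best responses:
  P1 vs X: payoffs [4, 0, 1] → best response A (payoff 4)
  P1 vs Y: payoffs [1, 4, 4] → best response B/C (payoff 4)
  P1 vs Z: payoffs [3, 1, 4] → best response C (payoff 4)
  P2 vs A: payoffs [4, 2, 1] → best response X (payoff 4)
  P2 vs B: payoffs [0, 1, 0] → best response Y (payoff 1)
  P2 vs C: payoffs [0, 0, 4] → best response Z (payoff 4)
Mutual best responses: (A,X), (B,Y), (C,Z) → Nash equilibria.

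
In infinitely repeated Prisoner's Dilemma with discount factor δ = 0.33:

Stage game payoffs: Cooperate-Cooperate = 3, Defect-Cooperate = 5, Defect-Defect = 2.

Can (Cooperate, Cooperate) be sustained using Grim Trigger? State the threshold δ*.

δ* = 0.6667; since δ = 0.33 < 0.6667, cooperation cannot be sustained

Work:
For Grim Trigger:
Cooperate forever: 3/(1-δ)
Defect then punished: 5 + 2·δ/(1-δ)
Need: 3/(1-δ) ≥ 5 + 2·δ/(1-δ)
Solving: δ ≥ (T-R)/(T-P) = (5-3)/(5-2) = 0.6667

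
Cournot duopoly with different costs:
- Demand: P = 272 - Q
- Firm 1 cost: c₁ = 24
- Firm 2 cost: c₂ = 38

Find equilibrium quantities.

q₁* = 87.33, q₂* = 73.33

Work:
Reaction: q₁ = (272 - 24 - q₂)/2
Reaction: q₂ = (272 - 38 - q₁)/2
Solve simultaneously:
q₁* = (272 - 2×24 + 38)/3 = 87.33
q₂* = (272 - 2×38 + 24)/3 = 73.33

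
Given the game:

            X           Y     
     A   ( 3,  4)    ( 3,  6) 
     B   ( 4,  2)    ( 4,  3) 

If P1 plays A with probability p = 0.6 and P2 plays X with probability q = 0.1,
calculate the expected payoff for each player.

E[P1] = 3.4, E[P2] = 4.64

Work:
E[P1] = p·q·π₁(A,X) + p·(1-q)·π₁(A,Y) + (1-p)·q·π₁(B,X) + (1-p)·(1-q)·π₁(B,Y)
= 0.6·0.1·3 + 0.6·0.9·3 + 0.4·0.1·4 + 0.4·0.9·4
= 3.4

E[P2] = 4.64 (similar calculation)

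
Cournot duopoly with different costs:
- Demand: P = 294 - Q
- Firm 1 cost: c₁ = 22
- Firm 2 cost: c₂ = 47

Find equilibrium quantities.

q₁* = 99.0, q₂* = 74.0

Work:
Reaction: q₁ = (294 - 22 - q₂)/2
Reaction: q₂ = (294 - 47 - q₁)/2
Solve simultaneously:
q₁* = (294 - 2×22 + 47)/3 = 99.0
q₂* = (294 - 2×47 + 22)/3 = 74.0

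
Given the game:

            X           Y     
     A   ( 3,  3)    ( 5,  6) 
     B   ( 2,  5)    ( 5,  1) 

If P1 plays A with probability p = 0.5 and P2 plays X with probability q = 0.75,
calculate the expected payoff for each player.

E[P1] = 3.125, E[P2] = 3.875

Work:
E[P1] = p·q·π₁(A,X) + p·(1-q)·π₁(A,Y) + (1-p)·q·π₁(B,X) + (1-p)·(1-q)·π₁(B,Y)
= 0.5·0.75·3 + 0.5·0.25·5 + 0.5·0.75·2 + 0.5·0.25·5
= 3.125

E[P2] = 3.875 (similar calculation)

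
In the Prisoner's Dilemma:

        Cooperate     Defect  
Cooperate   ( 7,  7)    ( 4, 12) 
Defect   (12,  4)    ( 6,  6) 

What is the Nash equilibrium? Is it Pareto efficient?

(Defect, Defect) is NE; not Pareto efficient

Work:
Defect dominates Cooperate for both players:
If P2 cooperates: Defect (12) > Cooperate (7)
If P2 defects: Defect (6) > Cooperate (4)
NE: (Defect, Defect) with payoff (6, 6)
But (Cooperate, Cooperate) = (7, 7) Pareto dominates (6, 6)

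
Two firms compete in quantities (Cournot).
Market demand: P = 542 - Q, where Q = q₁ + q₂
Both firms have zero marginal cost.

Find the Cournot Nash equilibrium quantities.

q₁* = q₂* = 180.67; P* = 180.67

Work:
Profit: π_i = P·q_i = (a - q_i - q_j)·q_i
FOC: ∂π_i/∂q_i = a - 2q_i - q_j = 0
Reaction function: q_i = (542 - q_j)/2
Symmetry: q* = 542/3 = 180.67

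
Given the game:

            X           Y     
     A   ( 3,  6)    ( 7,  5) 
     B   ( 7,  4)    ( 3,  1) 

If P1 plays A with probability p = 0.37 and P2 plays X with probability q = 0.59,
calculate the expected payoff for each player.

E[P1] = 5.0936, E[P2] = 3.8134

Work:
E[P1] = p·q·π₁(A,X) + p·(1-q)·π₁(A,Y) + (1-p)·q·π₁(B,X) + (1-p)·(1-q)·π₁(B,Y)
= 0.37·0.59·3 + 0.37·0.41·7 + 0.63·0.59·7 + 0.63·0.41·3
= 5.0936

E[P2] = 3.8134 (similar calculation)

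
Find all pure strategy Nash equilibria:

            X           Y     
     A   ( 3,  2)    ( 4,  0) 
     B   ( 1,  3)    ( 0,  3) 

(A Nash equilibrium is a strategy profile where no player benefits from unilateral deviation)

Nash equilibrium: (A, X)

Work:
Best responses:
  P1 vs X: payoffs [3, 1] → best response A (payoff 3)
  P1 vs Y: payoffs [4, 0] → best response A (payoff 4)
  P2 vs A: payoffs [2, 0] → best response X (payoff 2)
  P2 vs B: payoffs [3, 3] → best response X/Y (payoff 3)
Mutual best responses: (A,X) → Nash equilibria.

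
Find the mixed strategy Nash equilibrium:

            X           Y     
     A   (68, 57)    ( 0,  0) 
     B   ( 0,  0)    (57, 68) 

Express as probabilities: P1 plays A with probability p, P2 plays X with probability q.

p = 0.544, q = 0.456

Work:
Find probabilities that make opponent indifferent:
P2 chooses q to make P1 indifferent between A and B
P1 chooses p to make P2 indifferent between X and Y
Mixed NE: P1 plays (A: 0.544, B: 0.456), P2 plays (X: 0.456, Y: 0.544)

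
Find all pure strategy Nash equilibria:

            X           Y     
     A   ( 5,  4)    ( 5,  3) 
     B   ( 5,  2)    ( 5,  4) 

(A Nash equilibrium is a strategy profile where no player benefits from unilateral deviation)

Nash equilibrium: (A, X), (B, Y)

Work:
Best responses:
  P1 vs X: payoffs [5, 5] → best response A/B (payoff 5)
  P1 vs Y: payoffs [5, 5] → best response A/B (payoff 5)
  P2 vs A: payoffs [4, 3] → best response X (payoff 4)
  P2 vs B: payoffs [2, 4] → best response Y (payoff 4)
Mutual best responses: (A,X), (B,Y) → Nash equilibria.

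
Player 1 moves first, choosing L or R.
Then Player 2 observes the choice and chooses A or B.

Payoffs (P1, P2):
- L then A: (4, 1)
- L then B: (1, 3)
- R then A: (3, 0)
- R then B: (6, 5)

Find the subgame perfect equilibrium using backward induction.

P1 plays R, P2 plays B after L and B after R; Payoff (6, 5)

Work:
Backward induction:
After L: P2 chooses B → P1 gets 1
After R: P2 chooses B → P1 gets 6
P1 chooses R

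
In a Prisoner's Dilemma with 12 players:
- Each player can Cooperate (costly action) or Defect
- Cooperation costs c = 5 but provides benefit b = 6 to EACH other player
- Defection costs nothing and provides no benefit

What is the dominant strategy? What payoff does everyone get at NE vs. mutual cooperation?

Dominant: Defect; NE payoff = 0; Coop payoff = 61

Work:
Defect dominates (saves cost c = 5, benefit to others is external)
NE: All defect → everyone gets 0
If all cooperate: each receives (11)×6 - 5 = 61
Social dilemma: 61 > 0 but NE gives 0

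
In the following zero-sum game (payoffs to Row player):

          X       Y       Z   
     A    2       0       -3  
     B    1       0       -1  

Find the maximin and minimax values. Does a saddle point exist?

Maximin = -1, Minimax = -1, Saddle: True

Work:
Row minimums: [-3, -1] → maximin = -1
Column maximums: [2, 0, -1] → minimax = -1
Saddle point exists! Game value = -1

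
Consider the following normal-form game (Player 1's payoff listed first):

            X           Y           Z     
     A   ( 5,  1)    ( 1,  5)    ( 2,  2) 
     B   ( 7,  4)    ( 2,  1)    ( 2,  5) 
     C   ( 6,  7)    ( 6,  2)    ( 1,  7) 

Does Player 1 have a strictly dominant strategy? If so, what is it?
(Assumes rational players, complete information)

No strictly dominant strategy exists for Player 1

Work:
A strategy strictly dominates another if it gives a strictly higher payoff against every opponent action. Compare each pair of P1's strategies column-by-column:
  A vs B: [5 vs 7, 1 vs 2, 2 vs 2] → A does not strictly dominate B (column X: 5 ≤ 7)
  A vs C: [5 vs 6, 1 vs 6, 2 vs 1] → A does not strictly dominate C (column X: 5 ≤ 6)
  B vs A: [7 vs 5, 2 vs 1, 2 vs 2] → B does not strictly dominate A (column Z: 2 ≤ 2)
  B vs C: [7 vs 6, 2 vs 6, 2 vs 1] → B does not strictly dominate C (column Y: 2 ≤ 6)
  C vs A: [6 vs 5, 6 vs 1, 1 vs 2] → C does not strictly dominate A (column Z: 1 ≤ 2)
  C vs B: [6 vs 7, 6 vs 2, 1 vs 2] → C does not strictly dominate B (column X: 6 ≤ 7)
No single strategy strictly dominates all others → no strictly dominant strategy.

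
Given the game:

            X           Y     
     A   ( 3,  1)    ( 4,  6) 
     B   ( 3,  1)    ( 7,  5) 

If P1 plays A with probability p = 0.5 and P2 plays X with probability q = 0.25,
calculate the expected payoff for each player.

E[P1] = 4.875, E[P2] = 4.375

Work:
E[P1] = p·q·π₁(A,X) + p·(1-q)·π₁(A,Y) + (1-p)·q·π₁(B,X) + (1-p)·(1-q)·π₁(B,Y)
= 0.5·0.25·3 + 0.5·0.75·4 + 0.5·0.25·3 + 0.5·0.75·7
= 4.875

E[P2] = 4.375 (similar calculation)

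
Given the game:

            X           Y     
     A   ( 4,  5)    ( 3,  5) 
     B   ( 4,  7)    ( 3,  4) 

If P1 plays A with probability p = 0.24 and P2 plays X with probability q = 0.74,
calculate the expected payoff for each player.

E[P1] = 3.74, E[P2] = 5.9272

Work:
E[P1] = p·q·π₁(A,X) + p·(1-q)·π₁(A,Y) + (1-p)·q·π₁(B,X) + (1-p)·(1-q)·π₁(B,Y)
= 0.24·0.74·4 + 0.24·0.26·3 + 0.76·0.74·4 + 0.76·0.26·3
= 3.74

E[P2] = 5.9272 (similar calculation)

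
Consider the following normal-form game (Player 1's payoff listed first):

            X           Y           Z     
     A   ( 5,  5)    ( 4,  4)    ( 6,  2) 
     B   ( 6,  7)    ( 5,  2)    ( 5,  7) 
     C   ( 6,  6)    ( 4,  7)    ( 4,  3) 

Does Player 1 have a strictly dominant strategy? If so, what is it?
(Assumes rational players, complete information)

No strictly dominant strategy exists for Player 1

Work:
A strategy strictly dominates another if it gives a strictly higher payoff against every opponent action. Compare each pair of P1's strategies column-by-column:
  A vs B: [5 vs 6, 4 vs 5, 6 vs 5] → A does not strictly dominate B (column X: 5 ≤ 6)
  A vs C: [5 vs 6, 4 vs 4, 6 vs 4] → A does not strictly dominate C (column X: 5 ≤ 6)
  B vs A: [6 vs 5, 5 vs 4, 5 vs 6] → B does not strictly dominate A (column Z: 5 ≤ 6)
  B vs C: [6 vs 6, 5 vs 4, 5 vs 4] → B does not strictly dominate C (column X: 6 ≤ 6)
  C vs A: [6 vs 5, 4 vs 4, 4 vs 6] → C does not strictly dominate A (column Y: 4 ≤ 4)
  C vs B: [6 vs 6, 4 vs 5, 4 vs 5] → C does not strictly dominate B (column X: 6 ≤ 6)
No single strategy strictly dominates all others → no strictly dominant strategy.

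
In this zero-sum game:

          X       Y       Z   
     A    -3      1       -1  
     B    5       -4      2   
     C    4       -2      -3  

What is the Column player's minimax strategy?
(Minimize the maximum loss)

Column should play Y, value = 1

Work:
Column player minimizes Row's maximum payoff:
Column X: max payoff to Row = 5
Column Y: max payoff to Row = 1
Column Z: max payoff to Row = 2
Minimum is 1, achieved by column Y.
Minimax strategy: Y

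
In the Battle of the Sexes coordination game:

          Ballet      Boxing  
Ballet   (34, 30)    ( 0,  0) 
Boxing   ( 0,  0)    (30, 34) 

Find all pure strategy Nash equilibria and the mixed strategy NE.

Pure NE: (Ballet, Ballet) and (Boxing, Boxing); Mixed NE: p = 0.5312, q = 0.4688

Work:
Check pure NE:
(Ballet, Ballet): (34, 30) - no unilateral deviation beneficial
(Boxing, Boxing): (30, 34) - no unilateral deviation beneficial
Mixed NE: P1 plays Ballet with p = 0.5312, P2 plays Ballet with q = 0.4688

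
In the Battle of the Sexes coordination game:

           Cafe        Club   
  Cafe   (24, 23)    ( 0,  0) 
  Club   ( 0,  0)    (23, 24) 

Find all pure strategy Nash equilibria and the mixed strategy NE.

Pure NE: (Cafe, Cafe) and (Club, Club); Mixed NE: p = 0.5106, q = 0.4894

Work:
Check pure NE:
(Cafe, Cafe): (24, 23) - no unilateral deviation beneficial
(Club, Club): (23, 24) - no unilateral deviation beneficial
Mixed NE: P1 plays Cafe with p = 0.5106, P2 plays Cafe with q = 0.4894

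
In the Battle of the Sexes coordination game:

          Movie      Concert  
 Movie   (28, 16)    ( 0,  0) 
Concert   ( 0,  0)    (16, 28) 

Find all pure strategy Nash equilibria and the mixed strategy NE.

Pure NE: (Movie, Movie) and (Concert, Concert); Mixed NE: p = 0.6364, q = 0.3636

Work:
Check pure NE:
(Movie, Movie): (28, 16) - no unilateral deviation beneficial
(Concert, Concert): (16, 28) - no unilateral deviation beneficial
Mixed NE: P1 plays Movie with p = 0.6364, P2 plays Movie with q = 0.3636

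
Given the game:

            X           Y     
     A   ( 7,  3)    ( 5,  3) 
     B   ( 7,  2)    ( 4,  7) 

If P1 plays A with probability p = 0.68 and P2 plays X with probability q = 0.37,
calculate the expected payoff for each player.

E[P1] = 5.5384, E[P2] = 3.688

Work:
E[P1] = p·q·π₁(A,X) + p·(1-q)·π₁(A,Y) + (1-p)·q·π₁(B,X) + (1-p)·(1-q)·π₁(B,Y)
= 0.68·0.37·7 + 0.68·0.63·5 + 0.32·0.37·7 + 0.32·0.63·4
= 5.5384

E[P2] = 3.688 (similar calculation)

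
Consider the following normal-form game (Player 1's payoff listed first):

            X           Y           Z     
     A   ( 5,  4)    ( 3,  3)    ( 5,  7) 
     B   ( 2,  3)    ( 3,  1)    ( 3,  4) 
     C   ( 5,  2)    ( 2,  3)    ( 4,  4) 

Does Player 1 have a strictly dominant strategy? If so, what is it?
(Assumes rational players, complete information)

No strictly dominant strategy exists for Player 1

Work:
A strategy strictly dominates another if it gives a strictly higher payoff against every opponent action. Compare each pair of P1's strategies column-by-column:
  A vs B: [5 vs 2, 3 vs 3, 5 vs 3] → A does not strictly dominate B (column Y: 3 ≤ 3)
  A vs C: [5 vs 5, 3 vs 2, 5 vs 4] → A does not strictly dominate C (column X: 5 ≤ 5)
  B vs A: [2 vs 5, 3 vs 3, 3 vs 5] → B does not strictly dominate A (column X: 2 ≤ 5)
  B vs C: [2 vs 5, 3 vs 2, 3 vs 4] → B does not strictly dominate C (column X: 2 ≤ 5)
  C vs A: [5 vs 5, 2 vs 3, 4 vs 5] → C does not strictly dominate A (column X: 5 ≤ 5)
  C vs B: [5 vs 2, 2 vs 3, 4 vs 3] → C does not strictly dominate B (column Y: 2 ≤ 3)
No single strategy strictly dominates all others → no strictly dominant strategy.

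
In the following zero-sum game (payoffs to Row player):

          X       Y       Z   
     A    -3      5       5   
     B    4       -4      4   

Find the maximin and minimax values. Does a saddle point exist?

Maximin = -3, Minimax = 4, Saddle: False

Work:
Row minimums: [-3, -4] → maximin = -3
Column maximums: [4, 5, 5] → minimax = 4
No saddle point (maximin ≠ minimax). Mixed strategy needed.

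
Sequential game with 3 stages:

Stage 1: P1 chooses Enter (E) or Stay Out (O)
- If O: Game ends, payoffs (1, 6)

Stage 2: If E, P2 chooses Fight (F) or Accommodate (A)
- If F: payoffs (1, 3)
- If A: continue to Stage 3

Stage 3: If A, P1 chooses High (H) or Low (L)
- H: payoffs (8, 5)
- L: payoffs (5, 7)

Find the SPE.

SPE: (E, A, H); Outcome (8, 5)

Work:
Stage 3: P1 chooses H (8 vs 5)
Stage 2: P2: F->3, A->5 (anticipating H). Choose A
Stage 1: P1: O->1, E->8 (anticipating A, H). Choose E
SPE path: E -> A -> H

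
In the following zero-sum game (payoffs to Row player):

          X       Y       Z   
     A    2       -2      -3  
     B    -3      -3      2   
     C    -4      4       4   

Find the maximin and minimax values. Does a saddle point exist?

Maximin = -3, Minimax = 2, Saddle: False

Work:
Row minimums: [-3, -3, -4] → maximin = -3
Column maximums: [2, 4, 4] → minimax = 2
No saddle point (maximin ≠ minimax). Mixed strategy needed.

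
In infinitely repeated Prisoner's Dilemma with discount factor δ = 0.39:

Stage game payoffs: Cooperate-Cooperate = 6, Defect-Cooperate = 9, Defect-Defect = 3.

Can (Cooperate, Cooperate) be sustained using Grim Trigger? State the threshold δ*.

δ* = 0.5; since δ = 0.39 < 0.5, cooperation cannot be sustained

Work:
For Grim Trigger:
Cooperate forever: 6/(1-δ)
Defect then punished: 9 + 3·δ/(1-δ)
Need: 6/(1-δ) ≥ 9 + 3·δ/(1-δ)
Solving: δ ≥ (T-R)/(T-P) = (9-6)/(9-3) = 0.5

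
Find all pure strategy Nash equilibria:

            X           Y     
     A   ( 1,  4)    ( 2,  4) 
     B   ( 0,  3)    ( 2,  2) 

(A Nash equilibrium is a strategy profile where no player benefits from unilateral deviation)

Nash equilibrium: (A, X), (A, Y)

Work:
Best responses:
  P1 vs X: payoffs [1, 0] → best response A (payoff 1)
  P1 vs Y: payoffs [2, 2] → best response A/B (payoff 2)
  P2 vs A: payoffs [4, 4] → best response X/Y (payoff 4)
  P2 vs B: payoffs [3, 2] → best response X (payoff 3)
Mutual best responses: (A,X), (A,Y) → Nash equilibria.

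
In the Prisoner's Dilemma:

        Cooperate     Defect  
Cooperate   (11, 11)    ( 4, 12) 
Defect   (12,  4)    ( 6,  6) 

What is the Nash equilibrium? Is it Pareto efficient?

(Defect, Defect) is NE; not Pareto efficient

Work:
Defect dominates Cooperate for both players:
If P2 cooperates: Defect (12) > Cooperate (11)
If P2 defects: Defect (6) > Cooperate (4)
NE: (Defect, Defect) with payoff (6, 6)
But (Cooperate, Cooperate) = (11, 11) Pareto dominates (6, 6)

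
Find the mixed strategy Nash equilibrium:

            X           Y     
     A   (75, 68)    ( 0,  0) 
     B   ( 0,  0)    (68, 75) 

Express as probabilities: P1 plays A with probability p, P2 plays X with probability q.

p = 0.5245, q = 0.4755

Work:
Find probabilities that make opponent indifferent:
P2 chooses q to make P1 indifferent between A and B
P1 chooses p to make P2 indifferent between X and Y
Mixed NE: P1 plays (A: 0.5245, B: 0.4755), P2 plays (X: 0.4755, Y: 0.5245)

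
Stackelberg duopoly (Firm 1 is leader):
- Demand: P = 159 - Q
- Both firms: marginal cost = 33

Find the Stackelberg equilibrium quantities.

q₁* (leader) = 63.0, q₂* (follower) = 31.5

Work:
Follower's reaction: q₂ = (a - c - q₁)/2
Leader substitutes: π₁ = q₁·(a - q₁ - (a-c-q₁)/2 - c)
FOC: q₁* = (159 - 33)/2 = 63.00
Then: q₂* = (159 - 33 - 63.0)/2 = 31.50
Leader has first-mover advantage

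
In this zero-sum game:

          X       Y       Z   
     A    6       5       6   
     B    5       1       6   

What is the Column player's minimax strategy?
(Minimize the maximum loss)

Column should play Y, value = 5

Work:
Column player minimizes Row's maximum payoff:
Column X: max payoff to Row = 6
Column Y: max payoff to Row = 5
Column Z: max payoff to Row = 6
Minimum is 5, achieved by column Y.
Minimax strategy: Y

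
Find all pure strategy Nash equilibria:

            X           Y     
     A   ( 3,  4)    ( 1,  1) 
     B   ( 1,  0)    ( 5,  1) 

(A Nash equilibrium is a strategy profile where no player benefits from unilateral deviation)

Nash equilibrium: (A, X), (B, Y)

Work:
Best responses:
  P1 vs X: payoffs [3, 1] → best response A (payoff 3)
  P1 vs Y: payoffs [1, 5] → best response B (payoff 5)
  P2 vs A: payoffs [4, 1] → best response X (payoff 4)
  P2 vs B: payoffs [0, 1] → best response Y (payoff 1)
Mutual best responses: (A,X), (B,Y) → Nash equilibria.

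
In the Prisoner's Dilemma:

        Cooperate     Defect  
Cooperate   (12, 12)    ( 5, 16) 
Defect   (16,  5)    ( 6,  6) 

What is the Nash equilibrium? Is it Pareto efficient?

(Defect, Defect) is NE; not Pareto efficient

Work:
Defect dominates Cooperate for both players:
If P2 cooperates: Defect (16) > Cooperate (12)
If P2 defects: Defect (6) > Cooperate (5)
NE: (Defect, Defect) with payoff (6, 6)
But (Cooperate, Cooperate) = (12, 12) Pareto dominates (6, 6)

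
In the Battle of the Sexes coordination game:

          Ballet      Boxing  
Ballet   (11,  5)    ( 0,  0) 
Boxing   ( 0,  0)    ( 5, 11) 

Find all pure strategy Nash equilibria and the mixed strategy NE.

Pure NE: (Ballet, Ballet) and (Boxing, Boxing); Mixed NE: p = 0.6875, q = 0.3125

Work:
Check pure NE:
(Ballet, Ballet): (11, 5) - no unilateral deviation beneficial
(Boxing, Boxing): (5, 11) - no unilateral deviation beneficial
Mixed NE: P1 plays Ballet with p = 0.6875, P2 plays Ballet with q = 0.3125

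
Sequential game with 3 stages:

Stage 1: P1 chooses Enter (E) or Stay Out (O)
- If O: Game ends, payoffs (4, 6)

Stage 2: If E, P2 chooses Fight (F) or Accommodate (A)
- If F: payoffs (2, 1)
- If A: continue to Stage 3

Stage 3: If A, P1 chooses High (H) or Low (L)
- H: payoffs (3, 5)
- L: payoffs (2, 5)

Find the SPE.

SPE: (O, A, H); Outcome (4, 6)

Work:
Stage 3: P1 chooses H (3 vs 2)
Stage 2: P2: F->1, A->5 (anticipating H). Choose A
Stage 1: P1: O->4, E->3 (anticipating A, H). Choose O
SPE path: O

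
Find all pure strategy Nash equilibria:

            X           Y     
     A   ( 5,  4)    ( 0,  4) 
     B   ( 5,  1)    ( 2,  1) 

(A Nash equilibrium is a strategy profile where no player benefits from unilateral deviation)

Nash equilibrium: (A, X), (B, X), (B, Y)

Work:
Best responses:
  P1 vs X: payoffs [5, 5] → best response A/B (payoff 5)
  P1 vs Y: payoffs [0, 2] → best response B (payoff 2)
  P2 vs A: payoffs [4, 4] → best response X/Y (payoff 4)
  P2 vs B: payoffs [1, 1] → best response X/Y (payoff 1)
Mutual best responses: (A,X), (B,X), (B,Y) → Nash equilibria.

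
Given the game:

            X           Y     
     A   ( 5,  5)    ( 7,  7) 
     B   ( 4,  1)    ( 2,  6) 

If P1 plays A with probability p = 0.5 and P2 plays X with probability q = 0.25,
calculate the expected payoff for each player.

E[P1] = 4.5, E[P2] = 5.625

Work:
E[P1] = p·q·π₁(A,X) + p·(1-q)·π₁(A,Y) + (1-p)·q·π₁(B,X) + (1-p)·(1-q)·π₁(B,Y)
= 0.5·0.25·5 + 0.5·0.75·7 + 0.5·0.25·4 + 0.5·0.75·2
= 4.5

E[P2] = 5.625 (similar calculation)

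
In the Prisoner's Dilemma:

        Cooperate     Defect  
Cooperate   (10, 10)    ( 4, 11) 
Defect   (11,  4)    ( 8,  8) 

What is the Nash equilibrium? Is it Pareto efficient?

(Defect, Defect) is NE; not Pareto efficient

Work:
Defect dominates Cooperate for both players:
If P2 cooperates: Defect (11) > Cooperate (10)
If P2 defects: Defect (8) > Cooperate (4)
NE: (Defect, Defect) with payoff (8, 8)
But (Cooperate, Cooperate) = (10, 10) Pareto dominates (8, 8)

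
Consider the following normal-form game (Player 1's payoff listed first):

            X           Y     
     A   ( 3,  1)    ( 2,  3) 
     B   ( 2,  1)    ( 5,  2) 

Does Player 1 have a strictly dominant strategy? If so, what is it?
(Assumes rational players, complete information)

No strictly dominant strategy exists for Player 1

Work:
A strategy strictly dominates another if it gives a strictly higher payoff against every opponent action. Compare each pair of P1's strategies column-by-column:
  A vs B: [3 vs 2, 2 vs 5] → A does not strictly dominate B (column Y: 2 ≤ 5)
  B vs A: [2 vs 3, 5 vs 2] → B does not strictly dominate A (column X: 2 ≤ 3)
No single strategy strictly dominates all others → no strictly dominant strategy.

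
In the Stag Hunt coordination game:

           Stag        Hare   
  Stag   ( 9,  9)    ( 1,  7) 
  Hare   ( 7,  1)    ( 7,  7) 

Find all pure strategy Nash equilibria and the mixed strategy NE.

Pure NE: (Stag, Stag) and (Hare, Hare); Mixed NE: p = 0.75, q = 0.75

Work:
Check pure NE:
(Stag, Stag): (9, 9) - no unilateral deviation beneficial
(Hare, Hare): (7, 7) - no unilateral deviation beneficial
Mixed NE: P1 plays Stag with p = 0.75, P2 plays Stag with q = 0.75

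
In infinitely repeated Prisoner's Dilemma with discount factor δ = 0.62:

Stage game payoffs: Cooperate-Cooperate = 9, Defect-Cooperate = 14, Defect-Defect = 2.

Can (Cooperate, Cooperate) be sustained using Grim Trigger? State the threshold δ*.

δ* = 0.4167; since δ = 0.62 ≥ 0.4167, cooperation can be sustained

Work:
For Grim Trigger:
Cooperate forever: 9/(1-δ)
Defect then punished: 14 + 2·δ/(1-δ)
Need: 9/(1-δ) ≥ 14 + 2·δ/(1-δ)
Solving: δ ≥ (T-R)/(T-P) = (14-9)/(14-2) = 0.4167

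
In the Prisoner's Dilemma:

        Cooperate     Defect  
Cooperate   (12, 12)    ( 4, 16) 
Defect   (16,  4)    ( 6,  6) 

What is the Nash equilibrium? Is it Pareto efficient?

(Defect, Defect) is NE; not Pareto efficient

Work:
Defect dominates Cooperate for both players:
If P2 cooperates: Defect (16) > Cooperate (12)
If P2 defects: Defect (6) > Cooperate (4)
NE: (Defect, Defect) with payoff (6, 6)
But (Cooperate, Cooperate) = (12, 12) Pareto dominates (6, 6)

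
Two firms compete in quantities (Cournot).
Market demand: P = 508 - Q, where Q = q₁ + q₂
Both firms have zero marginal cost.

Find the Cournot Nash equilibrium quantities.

q₁* = q₂* = 169.33; P* = 169.33

Work:
Profit: π_i = P·q_i = (a - q_i - q_j)·q_i
FOC: ∂π_i/∂q_i = a - 2q_i - q_j = 0
Reaction function: q_i = (508 - q_j)/2
Symmetry: q* = 508/3 = 169.33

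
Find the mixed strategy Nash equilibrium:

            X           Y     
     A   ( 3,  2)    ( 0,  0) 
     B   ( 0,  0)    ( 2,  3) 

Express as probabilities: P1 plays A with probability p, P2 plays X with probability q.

p = 0.6, q = 0.4

Work:
Find probabilities that make opponent indifferent:
P2 chooses q to make P1 indifferent between A and B
P1 chooses p to make P2 indifferent between X and Y
Mixed NE: P1 plays (A: 0.6, B: 0.4), P2 plays (X: 0.4, Y: 0.6)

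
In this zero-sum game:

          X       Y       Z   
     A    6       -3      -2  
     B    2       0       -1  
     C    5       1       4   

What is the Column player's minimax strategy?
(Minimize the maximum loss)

Column should play Y, value = 1

Work:
Column player minimizes Row's maximum payoff:
Column X: max payoff to Row = 6
Column Y: max payoff to Row = 1
Column Z: max payoff to Row = 4
Minimum is 1, achieved by column Y.
Minimax strategy: Y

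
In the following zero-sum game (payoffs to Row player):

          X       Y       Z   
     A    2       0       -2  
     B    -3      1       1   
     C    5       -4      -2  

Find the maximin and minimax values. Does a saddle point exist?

Maximin = -2, Minimax = 1, Saddle: False

Work:
Row minimums: [-2, -3, -4] → maximin = -2
Column maximums: [5, 1, 1] → minimax = 1
No saddle point (maximin ≠ minimax). Mixed strategy needed.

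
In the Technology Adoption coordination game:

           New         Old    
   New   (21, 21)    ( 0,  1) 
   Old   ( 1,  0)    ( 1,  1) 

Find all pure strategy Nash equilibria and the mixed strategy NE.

Pure NE: (New, New) and (Old, Old); Mixed NE: p = 0.0476, q = 0.0476

Work:
Check pure NE:
(New, New): (21, 21) - no unilateral deviation beneficial
(Old, Old): (1, 1) - no unilateral deviation beneficial
Mixed NE: P1 plays New with p = 0.0476, P2 plays New with q = 0.0476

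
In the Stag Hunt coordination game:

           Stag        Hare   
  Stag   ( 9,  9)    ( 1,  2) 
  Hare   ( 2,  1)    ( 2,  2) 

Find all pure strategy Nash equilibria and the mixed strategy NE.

Pure NE: (Stag, Stag) and (Hare, Hare); Mixed NE: p = 0.125, q = 0.125

Work:
Check pure NE:
(Stag, Stag): (9, 9) - no unilateral deviation beneficial
(Hare, Hare): (2, 2) - no unilateral deviation beneficial
Mixed NE: P1 plays Stag with p = 0.125, P2 plays Stag with q = 0.125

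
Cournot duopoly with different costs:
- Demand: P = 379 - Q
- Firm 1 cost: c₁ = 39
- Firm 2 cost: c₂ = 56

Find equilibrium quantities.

q₁* = 119.0, q₂* = 102.0

Work:
Reaction: q₁ = (379 - 39 - q₂)/2
Reaction: q₂ = (379 - 56 - q₁)/2
Solve simultaneously:
q₁* = (379 - 2×39 + 56)/3 = 119.0
q₂* = (379 - 2×56 + 39)/3 = 102.0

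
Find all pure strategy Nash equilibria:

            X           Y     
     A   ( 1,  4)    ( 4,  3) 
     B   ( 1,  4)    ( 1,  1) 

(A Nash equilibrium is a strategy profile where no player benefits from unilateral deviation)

Nash equilibrium: (A, X), (B, X)

Work:
Best responses:
  P1 vs X: payoffs [1, 1] → best response A/B (payoff 1)
  P1 vs Y: payoffs [4, 1] → best response A (payoff 4)
  P2 vs A: payoffs [4, 3] → best response X (payoff 4)
  P2 vs B: payoffs [4, 1] → best response X (payoff 4)
Mutual best responses: (A,X), (B,X) → Nash equilibria.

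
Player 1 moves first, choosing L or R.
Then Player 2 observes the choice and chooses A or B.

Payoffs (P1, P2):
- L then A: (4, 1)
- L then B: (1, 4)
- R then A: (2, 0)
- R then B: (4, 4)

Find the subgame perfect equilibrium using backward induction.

P1 plays R, P2 plays B after L and B after R; Payoff (4, 4)

Work:
Backward induction:
After L: P2 chooses B → P1 gets 1
After R: P2 chooses B → P1 gets 4
P1 chooses R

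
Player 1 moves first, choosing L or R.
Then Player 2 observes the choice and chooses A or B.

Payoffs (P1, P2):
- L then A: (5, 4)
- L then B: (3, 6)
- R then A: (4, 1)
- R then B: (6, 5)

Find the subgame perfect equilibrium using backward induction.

P1 plays R, P2 plays B after L and B after R; Payoff (6, 5)

Work:
Backward induction:
After L: P2 chooses B → P1 gets 3
After R: P2 chooses B → P1 gets 6
P1 chooses R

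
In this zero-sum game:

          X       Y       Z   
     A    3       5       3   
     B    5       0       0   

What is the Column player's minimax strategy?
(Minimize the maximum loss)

Column should play Z, value = 3

Work:
Column player minimizes Row's maximum payoff:
Column X: max payoff to Row = 5
Column Y: max payoff to Row = 5
Column Z: max payoff to Row = 3
Minimum is 3, achieved by column Z.
Minimax strategy: Z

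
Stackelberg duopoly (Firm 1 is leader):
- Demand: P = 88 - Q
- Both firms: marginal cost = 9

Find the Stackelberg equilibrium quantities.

q₁* (leader) = 39.5, q₂* (follower) = 19.75

Work:
Follower's reaction: q₂ = (a - c - q₁)/2
Leader substitutes: π₁ = q₁·(a - q₁ - (a-c-q₁)/2 - c)
FOC: q₁* = (88 - 9)/2 = 39.50
Then: q₂* = (88 - 9 - 39.5)/2 = 19.75
Leader has first-mover advantage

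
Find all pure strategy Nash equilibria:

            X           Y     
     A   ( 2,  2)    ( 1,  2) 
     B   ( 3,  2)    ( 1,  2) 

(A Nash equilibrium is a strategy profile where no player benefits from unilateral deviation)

Nash equilibrium: (A, Y), (B, X), (B, Y)

Work:
Best responses:
  P1 vs X: payoffs [2, 3] → best response B (payoff 3)
  P1 vs Y: payoffs [1, 1] → best response A/B (payoff 1)
  P2 vs A: payoffs [2, 2] → best response X/Y (payoff 2)
  P2 vs B: payoffs [2, 2] → best response X/Y (payoff 2)
Mutual best responses: (A,Y), (B,X), (B,Y) → Nash equilibria.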